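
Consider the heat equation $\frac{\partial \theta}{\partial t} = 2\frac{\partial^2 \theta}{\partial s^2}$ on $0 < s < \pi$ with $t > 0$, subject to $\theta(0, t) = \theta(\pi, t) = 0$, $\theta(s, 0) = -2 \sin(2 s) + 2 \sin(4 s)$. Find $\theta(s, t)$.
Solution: Using separation of variables $\theta = X(s)G(t)$:
Eigenfunctions: $\sin(ns)$, $n = 1, 2, 3, \ldots$
General solution: $\theta(s, t) = \sum c_n \sin(ns) e^{-2n^2 t}$
Matching $\theta(s,0) = -2 \sin(2 s) + 2 \sin(4 s)$ term by term: $c_2=-2, c_4=2$.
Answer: $\theta(s, t) = -2 e^{-8 t} \sin(2 s) + 2 e^{-32 t} \sin(4 s)$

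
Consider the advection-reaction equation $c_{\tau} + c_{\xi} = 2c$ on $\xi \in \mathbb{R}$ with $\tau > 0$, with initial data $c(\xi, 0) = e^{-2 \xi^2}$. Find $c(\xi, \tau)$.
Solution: Substitute $c = e^{2\tau}u$.
Then $c_{\tau} = e^{2\tau}(u_{\tau} + 2u)$, $c_{\xi} = e^{2\tau}u_{\xi}$; substituting and dividing by $e^{2\tau}$, the lower-order terms cancel: $u_{\tau} + u_{\xi} = 0$ (standard advection equation).
Data for $u$: $u(\xi,0) = c(\xi,0) = e^{-2 \xi^2}$.
By characteristics ($d\xi/d\tau = 1$), $u(\xi,\tau) = f(\xi - \tau)$ with $f = u( \cdot , 0)$.
So $u(\xi,\tau) = e^{-2 (\xi - \tau)^2}$, and $c(\xi,\tau) = e^{2\tau}u(\xi,\tau)$.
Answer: $c(\xi, \tau) = e^{2 \tau} e^{-2 (-\tau + \xi)^2}$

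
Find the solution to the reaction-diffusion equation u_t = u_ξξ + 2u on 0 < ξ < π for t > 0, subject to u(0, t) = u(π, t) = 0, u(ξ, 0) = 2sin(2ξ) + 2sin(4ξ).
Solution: Substitute u = exp(2t)w.
Then u_t = exp(2t)(w_t + 2w), u_ξξ = exp(2t)w_ξξ; substituting and dividing by exp(2t), the lower-order terms cancel: w_t = w_ξξ (standard heat equation).
Data for w: w(ξ,0) = u(ξ,0) = 2sin(2ξ) + 2sin(4ξ). The boundary conditions carry over: w(0,t) = w(π,t) = 0.
Separating variables: w = Σ c_n exp(-n²t) sin(nξ). From w(ξ,0) = 2sin(2ξ) + 2sin(4ξ): c_2=2, c_4=2.
So w(ξ,t) = 2exp(-4t)sin(2ξ) + 2exp(-16t)sin(4ξ), and u(ξ,t) = exp(2t)w(ξ,t).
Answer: u(ξ, t) = 2exp(-2t)sin(2ξ) + 2exp(-14t)sin(4ξ)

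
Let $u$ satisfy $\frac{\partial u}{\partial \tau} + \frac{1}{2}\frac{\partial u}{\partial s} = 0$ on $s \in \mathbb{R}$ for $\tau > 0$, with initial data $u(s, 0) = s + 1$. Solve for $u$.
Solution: By method of characteristics (waves move right with speed 1/2):
Along characteristics $s - \frac{1}{2}\tau =$ const, $u$ is constant, so $u(s,\tau) = f(s - \frac{1}{2}\tau)$ with $f = u( \cdot , 0)$.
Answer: $u(s, \tau) = -\frac{1}{2} \tau + s + 1$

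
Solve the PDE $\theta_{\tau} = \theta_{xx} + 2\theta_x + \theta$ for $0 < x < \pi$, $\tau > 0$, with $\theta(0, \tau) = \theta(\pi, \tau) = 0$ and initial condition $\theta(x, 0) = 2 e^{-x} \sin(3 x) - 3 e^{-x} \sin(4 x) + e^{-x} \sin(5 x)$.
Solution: Substitute $\theta = e^{-x}u$, i.e. $u = e^{x}\theta$.
By the product rule, $\theta_x = e^{-x}(u_x - u)$, $\theta_{xx} = e^{-x}(u_{xx} - 2u_x + u)$, $\theta_{\tau} = e^{-x}u_{\tau}$.
Substituting into the PDE and dividing by $e^{-x}$: $u_{\tau} = (u_{xx} - 2u_x + u) + 2(u_x - u) + u$.
The lower-order terms cancel, leaving the standard heat equation $u_{\tau} = u_{xx}$.
Initial data for $u$: $u(x,0) = e^{x}\theta(x,0) = 2 \sin(3 x) - 3 \sin(4 x) + \sin(5 x)$. The boundary conditions carry over: $u(0,\tau) = u(\pi,\tau) = 0$.
Solve for $u$:
  Using separation of variables $u = X(x)G(\tau)$:
  Eigenfunctions: $\sin(nx)$, $n = 1, 2, 3, \ldots$
  General solution: $u(x, \tau) = \sum c_n \sin(nx) e^{-n^2 \tau}$
  Matching $u(x,0) = 2 \sin(3 x) - 3 \sin(4 x) + \sin(5 x)$ term by term: $c_3=2, c_4=-3, c_5=1$.
Hence $u(x,\tau) = 2 e^{-9 \tau} \sin(3 x) - 3 e^{-16 \tau} \sin(4 x) + e^{-25 \tau} \sin(5 x)$.
Transform back: $\theta(x,\tau) = e^{-x}u(x,\tau)$.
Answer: $\theta(x, \tau) = 2 e^{-9 \tau} e^{-x} \sin(3 x) - 3 e^{-16 \tau} e^{-x} \sin(4 x) + e^{-25 \tau} e^{-x} \sin(5 x)$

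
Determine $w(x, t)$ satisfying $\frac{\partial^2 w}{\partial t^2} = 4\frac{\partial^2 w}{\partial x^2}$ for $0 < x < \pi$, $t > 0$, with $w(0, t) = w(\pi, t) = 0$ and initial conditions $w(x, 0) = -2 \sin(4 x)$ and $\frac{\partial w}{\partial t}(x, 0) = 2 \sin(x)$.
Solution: Using separation of variables $w = X(x)T(t)$:
Eigenfunctions: $\sin(nx)$, $n = 1, 2, 3, \ldots$
General solution: $w(x, t) = \sum [A_n \cos(2n t) + B_n \sin(2n t)] \sin(nx)$
From $w(x,0) = -2 \sin(4 x)$: $A_4=-2$. From $w_t(x,0) = 2 \sin(x)$, using $w_t(x,0) = \sum \omega_n B_n \sin(nx)$ with $\omega_n = 2n$: $B_1 = 2/2 = 1$.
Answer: $w(x, t) = \sin(2 t) \sin(x) - 2 \sin(4 x) \cos(8 t)$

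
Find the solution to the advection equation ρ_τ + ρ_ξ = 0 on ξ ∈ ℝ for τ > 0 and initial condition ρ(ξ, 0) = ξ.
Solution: By method of characteristics (waves move right with speed 1):
Along characteristics ξ - τ = const, ρ is constant, so ρ(ξ,τ) = f(ξ - τ) with f = ρ(·, 0).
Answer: ρ(ξ, τ) = ξ - τ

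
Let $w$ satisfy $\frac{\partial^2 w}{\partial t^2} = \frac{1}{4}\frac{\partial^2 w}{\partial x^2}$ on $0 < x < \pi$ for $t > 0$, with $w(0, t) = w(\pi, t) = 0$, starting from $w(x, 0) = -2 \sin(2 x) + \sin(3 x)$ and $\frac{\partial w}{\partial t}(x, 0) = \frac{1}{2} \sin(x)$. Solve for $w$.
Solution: Using separation of variables $w = X(x)T(t)$:
Eigenfunctions: $\sin(nx)$, $n = 1, 2, 3, \ldots$
General solution: $w(x, t) = \sum [A_n \cos(n t/2) + B_n \sin(n t/2)] \sin(nx)$
From $w(x,0) = -2 \sin(2 x) + \sin(3 x)$: $A_2=-2, A_3=1$. From $w_t(x,0) = \frac{1}{2} \sin(x)$, using $w_t(x,0) = \sum \omega_n B_n \sin(nx)$ with $\omega_n = n/2$: $B_1 = (1/2)/(1/2) = 1$.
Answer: $w(x, t) = \sin(t/2) \sin(x) - 2 \sin(2 x) \cos(t) + \sin(3 x) \cos(3 t/2)$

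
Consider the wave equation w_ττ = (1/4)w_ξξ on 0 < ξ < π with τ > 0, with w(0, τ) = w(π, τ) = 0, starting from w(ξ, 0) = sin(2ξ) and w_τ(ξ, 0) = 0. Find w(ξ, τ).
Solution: Separating variables: w = Σ [A_n cos(ω_n τ) + B_n sin(ω_n τ)] sin(nξ), ω_n = n/2. From ICs: A_2=1.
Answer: w(ξ, τ) = sin(2ξ)cos(τ)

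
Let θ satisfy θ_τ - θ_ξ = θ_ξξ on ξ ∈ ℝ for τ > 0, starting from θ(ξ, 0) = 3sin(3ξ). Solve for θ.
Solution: Change to a moving frame: let η = ξ + τ, σ = τ and write θ(ξ,τ) = u(η,σ).
By the chain rule θ_τ = u_σ + u_η, θ_ξ = u_η, θ_ξξ = u_ηη.
Then θ_τ - θ_ξ = u_σ: the advection term cancels and the PDE becomes the heat equation u_σ = u_ηη on η ∈ ℝ.
Initial data: u(η,0) = θ(η,0) = 3sin(3η).
On η ∈ ℝ each mode satisfies (sin(nη))″ = -n² sin(nη), so exp(-n²σ) sin(nη) solves the heat equation; by superposition u(η,σ) = Σ c_n exp(-n²σ) sin(nη).
Reading off the coefficients: c_3=3, so u(η,σ) = 3exp(-9σ)sin(3η).
Substituting back η = ξ + τ, σ = τ: θ(ξ,τ) = u(ξ + τ, τ).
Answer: θ(ξ, τ) = 3exp(-9τ)sin(3ξ + 3τ)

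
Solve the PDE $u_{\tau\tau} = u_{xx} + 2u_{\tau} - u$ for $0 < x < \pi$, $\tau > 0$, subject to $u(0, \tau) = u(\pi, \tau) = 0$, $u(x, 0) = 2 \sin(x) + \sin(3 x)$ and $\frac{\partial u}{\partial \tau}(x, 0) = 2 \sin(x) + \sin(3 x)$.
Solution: Substitute $u = e^{\tau}w$.
Then $u_{\tau} = e^{\tau}(w_{\tau} + w)$, $u_{\tau\tau} = e^{\tau}(w_{\tau\tau} + 2w_{\tau} + w)$, $u_{xx} = e^{\tau}w_{xx}$; substituting and dividing by $e^{\tau}$, the lower-order terms cancel: $w_{\tau\tau} = w_{xx}$ (standard wave equation).
Data for $w$: $w(x,0) = u(x,0) = 2 \sin(x) + \sin(3 x)$; $w_{\tau}(x,0) = u_{\tau}(x,0) - u(x,0) = 0$. The boundary conditions carry over: $w(0,\tau) = w(\pi,\tau) = 0$.
Separating variables: $w = \sum [A_n \cos(\omega_n \tau) + B_n \sin(\omega_n \tau)] \sin(nx)$, $\omega_n = n$. From ICs: $A_1=2, A_3=1$.
So $w(x,\tau) = 2 \sin(x) \cos(\tau) + \sin(3 x) \cos(3 \tau)$, and $u(x,\tau) = e^{\tau}w(x,\tau)$.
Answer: $u(x, \tau) = 2 e^{\tau} \sin(x) \cos(\tau) + e^{\tau} \sin(3 x) \cos(3 \tau)$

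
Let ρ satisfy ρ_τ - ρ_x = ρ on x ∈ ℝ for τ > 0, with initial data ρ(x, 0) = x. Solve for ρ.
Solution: Substitute ρ = exp(τ)u, i.e. u = exp(-τ)ρ.
By the product rule, ρ_τ = exp(τ)(u_τ + u), ρ_x = exp(τ)u_x.
Substituting into the PDE and dividing by exp(τ): u_τ + u - u_x = u.
The lower-order terms cancel, leaving the standard advection equation u_τ - u_x = 0.
Initial data for u: u(x,0) = ρ(x,0) = x.
Solve for u:
  By method of characteristics (waves move left with speed 1):
  Along characteristics x + τ = const, u is constant, so u(x,τ) = f(x + τ) with f = u(·, 0).
Hence u(x,τ) = x + τ.
Transform back: ρ(x,τ) = exp(τ)u(x,τ).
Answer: ρ(x, τ) = xexp(τ) + τexp(τ)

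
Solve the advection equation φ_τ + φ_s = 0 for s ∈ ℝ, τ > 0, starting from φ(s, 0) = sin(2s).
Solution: By characteristics (ds/dτ = 1), φ(s,τ) = f(s - τ) with f = φ(·, 0).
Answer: φ(s, τ) = sin(2s - 2τ)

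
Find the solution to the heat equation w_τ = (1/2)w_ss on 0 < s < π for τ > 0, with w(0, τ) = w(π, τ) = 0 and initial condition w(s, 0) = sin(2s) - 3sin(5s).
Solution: Using separation of variables w = X(s)T(τ):
Eigenfunctions: sin(ns), n = 1, 2, 3, ...
General solution: w(s, τ) = Σ c_n sin(ns) exp(-n² τ/2)
Matching w(s,0) = sin(2s) - 3sin(5s) term by term: c_2=1, c_5=-3.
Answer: w(s, τ) = exp(-2τ)sin(2s) - 3exp(-25τ/2)sin(5s)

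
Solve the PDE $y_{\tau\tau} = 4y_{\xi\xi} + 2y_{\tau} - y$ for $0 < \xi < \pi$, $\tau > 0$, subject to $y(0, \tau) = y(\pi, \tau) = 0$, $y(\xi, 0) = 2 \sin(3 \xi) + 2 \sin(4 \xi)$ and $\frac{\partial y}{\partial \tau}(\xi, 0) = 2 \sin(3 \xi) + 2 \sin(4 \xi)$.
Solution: Substitute $y = e^{\tau}u$, i.e. $u = e^{-\tau}y$.
By the product rule, $y_{\tau} = e^{\tau}(u_{\tau} + u)$, $y_{\tau\tau} = e^{\tau}(u_{\tau\tau} + 2u_{\tau} + u)$, $y_{\xi\xi} = e^{\tau}u_{\xi\xi}$.
Substituting into the PDE and dividing by $e^{\tau}$: $u_{\tau\tau} + 2u_{\tau} + u = 4u_{\xi\xi} + 2(u_{\tau} + u) - u$.
The lower-order terms cancel, leaving the standard wave equation $u_{\tau\tau} = 4u_{\xi\xi}$.
Initial data for $u$: $u(\xi,0) = y(\xi,0) = 2 \sin(3 \xi) + 2 \sin(4 \xi)$; $u_{\tau}(\xi,0) = y_{\tau}(\xi,0) - y(\xi,0) = 0$. The boundary conditions carry over: $u(0,\tau) = u(\pi,\tau) = 0$.
Solve for $u$:
  Using separation of variables $u = X(\xi)T(\tau)$:
  Eigenfunctions: $\sin(n\xi)$, $n = 1, 2, 3, \ldots$
  General solution: $u(\xi, \tau) = \sum [A_n \cos(2n \tau) + B_n \sin(2n \tau)] \sin(n\xi)$
  From $u(\xi,0) = 2 \sin(3 \xi) + 2 \sin(4 \xi)$: $A_3=2, A_4=2$. From $u_{\tau}(\xi,0) = 0$: all $B_n = 0$.
Hence $u(\xi,\tau) = 2 \sin(3 \xi) \cos(6 \tau) + 2 \sin(4 \xi) \cos(8 \tau)$.
Transform back: $y(\xi,\tau) = e^{\tau}u(\xi,\tau)$.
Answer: $y(\xi, \tau) = 2 e^{\tau} \sin(3 \xi) \cos(6 \tau) + 2 e^{\tau} \sin(4 \xi) \cos(8 \tau)$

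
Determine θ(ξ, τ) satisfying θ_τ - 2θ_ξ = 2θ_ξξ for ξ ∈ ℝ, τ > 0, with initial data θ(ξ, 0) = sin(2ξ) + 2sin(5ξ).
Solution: Moving frame: η = ξ + 2τ, σ = τ, θ = u(η,σ), so θ_τ = u_σ + 2u_η and θ_ξξ = u_ηη.
Hence θ_τ - 2θ_ξ = u_σ and the PDE becomes the heat equation u_σ = 2u_ηη on η ∈ ℝ.
Initial data: u(η,0) = θ(η,0) = sin(2η) + 2sin(5η). Each mode sin(nη) decays as exp(-2n²σ) on ℝ, so u(η,σ) = Σ c_n exp(-2n²σ) sin(nη) with c_2=1, c_5=2: u(η,σ) = exp(-8σ)sin(2η) + 2exp(-50σ)sin(5η).
Substituting back: θ(ξ,τ) = u(ξ + 2τ, τ).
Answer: θ(ξ, τ) = exp(-8τ)sin(2ξ + 4τ) + 2exp(-50τ)sin(5ξ + 10τ)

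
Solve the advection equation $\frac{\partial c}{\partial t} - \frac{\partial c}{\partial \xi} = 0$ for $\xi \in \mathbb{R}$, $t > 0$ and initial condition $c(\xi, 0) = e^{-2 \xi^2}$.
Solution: By method of characteristics (waves move left with speed 1):
Along characteristics $\xi + t =$ const, $c$ is constant, so $c(\xi,t) = f(\xi + t)$ with $f = c( \cdot , 0)$.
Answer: $c(\xi, t) = e^{-2 (\xi + t)^2}$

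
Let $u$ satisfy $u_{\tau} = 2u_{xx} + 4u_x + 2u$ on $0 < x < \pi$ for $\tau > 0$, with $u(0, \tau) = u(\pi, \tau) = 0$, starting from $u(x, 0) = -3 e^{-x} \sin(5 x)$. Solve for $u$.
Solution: Substitute $u = e^{-x}w$.
Then $u_x = e^{-x}(w_x - w)$, $u_{xx} = e^{-x}(w_{xx} - 2w_x + w)$, $u_{\tau} = e^{-x}w_{\tau}$; substituting and dividing by $e^{-x}$, the lower-order terms cancel: $w_{\tau} = 2w_{xx}$ (standard heat equation).
Data for $w$: $w(x,0) = e^{x}u(x,0) = -3 \sin(5 x)$. The boundary conditions carry over: $w(0,\tau) = w(\pi,\tau) = 0$.
Separating variables: $w = \sum c_n e^{-2n^2\tau} \sin(nx)$. From $w(x,0) = -3 \sin(5 x)$: $c_5=-3$.
So $w(x,\tau) = -3 e^{-50 \tau} \sin(5 x)$, and $u(x,\tau) = e^{-x}w(x,\tau)$.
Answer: $u(x, \tau) = -3 e^{-50 \tau} e^{-x} \sin(5 x)$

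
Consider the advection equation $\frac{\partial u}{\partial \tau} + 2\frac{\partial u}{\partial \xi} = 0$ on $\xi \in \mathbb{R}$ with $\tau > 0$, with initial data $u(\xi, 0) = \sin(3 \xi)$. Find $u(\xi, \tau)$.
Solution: By characteristics ($d\xi/d\tau = 2$), $u(\xi,\tau) = f(\xi - 2\tau)$ with $f = u( \cdot , 0)$.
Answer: $u(\xi, \tau) = - \sin(6 \tau - 3 \xi)$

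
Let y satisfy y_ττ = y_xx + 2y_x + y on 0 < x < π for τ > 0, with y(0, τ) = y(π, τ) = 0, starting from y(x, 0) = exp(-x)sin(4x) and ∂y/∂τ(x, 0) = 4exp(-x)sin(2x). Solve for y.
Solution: Substitute y = exp(-x)u.
Then y_x = exp(-x)(u_x - u), y_xx = exp(-x)(u_xx - 2u_x + u), y_ττ = exp(-x)u_ττ; substituting and dividing by exp(-x), the lower-order terms cancel: u_ττ = u_xx (standard wave equation).
Data for u: u(x,0) = exp(x)y(x,0) = sin(4x); u_τ(x,0) = exp(x)y_τ(x,0) = 4sin(2x). The boundary conditions carry over: u(0,τ) = u(π,τ) = 0.
Separating variables: u = Σ [A_n cos(ω_n τ) + B_n sin(ω_n τ)] sin(nx), ω_n = n. From ICs (B_n = velocity coefficient / ω_n): A_4=1, B_2=2.
So u(x,τ) = 2sin(2x)sin(2τ) + sin(4x)cos(4τ), and y(x,τ) = exp(-x)u(x,τ).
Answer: y(x, τ) = 2exp(-x)sin(2x)sin(2τ) + exp(-x)sin(4x)cos(4τ)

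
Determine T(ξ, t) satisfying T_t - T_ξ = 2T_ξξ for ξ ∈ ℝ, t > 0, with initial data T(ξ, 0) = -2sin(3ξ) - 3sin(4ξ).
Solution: Moving frame: η = ξ + t, σ = t, T = u(η,σ), so T_t = u_σ + u_η and T_ξξ = u_ηη.
Hence T_t - T_ξ = u_σ and the PDE becomes the heat equation u_σ = 2u_ηη on η ∈ ℝ.
Initial data: u(η,0) = T(η,0) = -2sin(3η) - 3sin(4η). Each mode sin(nη) decays as exp(-2n²σ) on ℝ, so u(η,σ) = Σ c_n exp(-2n²σ) sin(nη) with c_3=-2, c_4=-3: u(η,σ) = -2exp(-18σ)sin(3η) - 3exp(-32σ)sin(4η).
Substituting back: T(ξ,t) = u(ξ + t, t).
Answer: T(ξ, t) = -2exp(-18t)sin(3t + 3ξ) - 3exp(-32t)sin(4t + 4ξ)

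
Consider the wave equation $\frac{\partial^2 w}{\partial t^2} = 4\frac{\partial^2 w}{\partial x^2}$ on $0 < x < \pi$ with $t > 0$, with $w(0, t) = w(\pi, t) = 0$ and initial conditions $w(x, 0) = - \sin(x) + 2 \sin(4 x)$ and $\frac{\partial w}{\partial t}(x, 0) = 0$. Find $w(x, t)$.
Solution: Using separation of variables $w = X(x)T(t)$:
Eigenfunctions: $\sin(nx)$, $n = 1, 2, 3, \ldots$
General solution: $w(x, t) = \sum [A_n \cos(2n t) + B_n \sin(2n t)] \sin(nx)$
From $w(x,0) = - \sin(x) + 2 \sin(4 x)$: $A_1=-1, A_4=2$. From $w_t(x,0) = 0$: all $B_n = 0$.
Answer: $w(x, t) = - \sin(x) \cos(2 t) + 2 \sin(4 x) \cos(8 t)$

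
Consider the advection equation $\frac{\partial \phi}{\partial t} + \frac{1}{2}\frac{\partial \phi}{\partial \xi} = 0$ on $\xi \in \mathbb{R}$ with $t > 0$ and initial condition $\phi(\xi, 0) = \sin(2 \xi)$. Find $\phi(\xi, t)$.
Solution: By method of characteristics (waves move right with speed 1/2):
Along characteristics $\xi - \frac{1}{2}t =$ const, $\phi$ is constant, so $\phi(\xi,t) = f(\xi - \frac{1}{2}t)$ with $f = \phi( \cdot , 0)$.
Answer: $\phi(\xi, t) = \sin(2 \xi - t)$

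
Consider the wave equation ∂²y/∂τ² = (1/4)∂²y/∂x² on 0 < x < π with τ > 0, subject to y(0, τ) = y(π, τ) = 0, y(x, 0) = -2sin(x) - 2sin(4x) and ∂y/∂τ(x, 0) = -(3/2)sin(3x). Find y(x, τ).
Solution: Using separation of variables y = X(x)T(τ):
Eigenfunctions: sin(nx), n = 1, 2, 3, ...
General solution: y(x, τ) = Σ [A_n cos(n τ/2) + B_n sin(n τ/2)] sin(nx)
From y(x,0) = -2sin(x) - 2sin(4x): A_1=-2, A_4=-2. From y_τ(x,0) = -(3/2)sin(3x), using y_τ(x,0) = Σ ω_n B_n sin(nx) with ω_n = n/2: B_3 = (-3/2)/(3/2) = -1.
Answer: y(x, τ) = -2sin(x)cos(τ/2) - sin(3x)sin(3τ/2) - 2sin(4x)cos(2τ)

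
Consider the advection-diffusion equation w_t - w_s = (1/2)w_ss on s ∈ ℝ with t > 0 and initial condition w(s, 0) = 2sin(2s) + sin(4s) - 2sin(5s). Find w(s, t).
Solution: Moving frame: η = s + t, σ = t, w = u(η,σ), so w_t = u_σ + u_η and w_ss = u_ηη.
Hence w_t - w_s = u_σ and the PDE becomes the heat equation u_σ = (1/2)u_ηη on η ∈ ℝ.
Initial data: u(η,0) = w(η,0) = 2sin(2η) + sin(4η) - 2sin(5η). Each mode sin(nη) decays as exp(-n²σ/2) on ℝ, so u(η,σ) = Σ c_n exp(-n²σ/2) sin(nη) with c_2=2, c_4=1, c_5=-2: u(η,σ) = 2exp(-2σ)sin(2η) + exp(-8σ)sin(4η) - 2exp(-25σ/2)sin(5η).
Substituting back: w(s,t) = u(s + t, t).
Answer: w(s, t) = 2exp(-2t)sin(2s + 2t) + exp(-8t)sin(4s + 4t) - 2exp(-25t/2)sin(5s + 5t)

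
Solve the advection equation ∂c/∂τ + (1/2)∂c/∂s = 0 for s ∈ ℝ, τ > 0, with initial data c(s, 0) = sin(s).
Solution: By characteristics (ds/dτ = 1/2), c(s,τ) = f(s - (1/2)τ) with f = c(·, 0).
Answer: c(s, τ) = sin(s - τ/2)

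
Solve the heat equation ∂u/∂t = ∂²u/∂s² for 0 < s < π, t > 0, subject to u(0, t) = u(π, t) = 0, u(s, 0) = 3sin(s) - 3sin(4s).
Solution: Using separation of variables u = X(s)T(t):
Eigenfunctions: sin(ns), n = 1, 2, 3, ...
General solution: u(s, t) = Σ c_n sin(ns) exp(-n² t)
Matching u(s,0) = 3sin(s) - 3sin(4s) term by term: c_1=3, c_4=-3.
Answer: u(s, t) = 3exp(-t)sin(s) - 3exp(-16t)sin(4s)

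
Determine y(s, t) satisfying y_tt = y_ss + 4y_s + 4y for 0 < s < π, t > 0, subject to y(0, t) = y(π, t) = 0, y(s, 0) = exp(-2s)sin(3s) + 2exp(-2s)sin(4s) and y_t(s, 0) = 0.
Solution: Substitute y = exp(-2s)u, i.e. u = exp(2s)y.
By the product rule, y_s = exp(-2s)(u_s - 2u), y_ss = exp(-2s)(u_ss - 4u_s + 4u), y_tt = exp(-2s)u_tt.
Substituting into the PDE and dividing by exp(-2s): u_tt = (u_ss - 4u_s + 4u) + 4(u_s - 2u) + 4u.
The lower-order terms cancel, leaving the standard wave equation u_tt = u_ss.
Initial data for u: u(s,0) = exp(2s)y(s,0) = sin(3s) + 2sin(4s); u_t(s,0) = exp(2s)y_t(s,0) = 0. The boundary conditions carry over: u(0,t) = u(π,t) = 0.
Solve for u:
  Using separation of variables u = X(s)T(t):
  Eigenfunctions: sin(ns), n = 1, 2, 3, ...
  General solution: u(s, t) = Σ [A_n cos(n t) + B_n sin(n t)] sin(ns)
  From u(s,0) = sin(3s) + 2sin(4s): A_3=1, A_4=2. From u_t(s,0) = 0: all B_n = 0.
Hence u(s,t) = sin(3s)cos(3t) + 2sin(4s)cos(4t).
Transform back: y(s,t) = exp(-2s)u(s,t).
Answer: y(s, t) = exp(-2s)sin(3s)cos(3t) + 2exp(-2s)sin(4s)cos(4t)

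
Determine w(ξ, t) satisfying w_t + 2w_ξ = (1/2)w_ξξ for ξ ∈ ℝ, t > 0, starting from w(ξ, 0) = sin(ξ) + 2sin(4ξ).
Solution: Change to a moving frame: let η = ξ - 2t, σ = t and write w(ξ,t) = u(η,σ).
By the chain rule w_t = u_σ - 2u_η, w_ξ = u_η, w_ξξ = u_ηη.
Then w_t + 2w_ξ = u_σ: the advection term cancels and the PDE becomes the heat equation u_σ = (1/2)u_ηη on η ∈ ℝ.
Initial data: u(η,0) = w(η,0) = sin(η) + 2sin(4η).
On η ∈ ℝ each mode satisfies (sin(nη))″ = -n² sin(nη), so exp(-n²σ/2) sin(nη) solves the heat equation; by superposition u(η,σ) = Σ c_n exp(-n²σ/2) sin(nη).
Reading off the coefficients: c_1=1, c_4=2, so u(η,σ) = 2exp(-8σ)sin(4η) + exp(-σ/2)sin(η).
Substituting back η = ξ - 2t, σ = t: w(ξ,t) = u(ξ - 2t, t).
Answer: w(ξ, t) = -2exp(-8t)sin(8t - 4ξ) - exp(-t/2)sin(2t - ξ)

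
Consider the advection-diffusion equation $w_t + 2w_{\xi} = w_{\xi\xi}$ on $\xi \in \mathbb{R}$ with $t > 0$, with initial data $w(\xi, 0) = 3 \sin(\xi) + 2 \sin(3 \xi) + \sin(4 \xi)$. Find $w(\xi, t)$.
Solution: Change to a moving frame: let $\eta = \xi - 2t$, $\sigma = t$ and write $w(\xi,t) = u(\eta,\sigma)$.
By the chain rule $w_t = u_{\sigma} - 2u_{\eta}$, $w_{\xi} = u_{\eta}$, $w_{\xi\xi} = u_{\eta\eta}$.
Then $w_t + 2w_{\xi} = u_{\sigma}$: the advection term cancels and the PDE becomes the heat equation $u_{\sigma} = u_{\eta\eta}$ on $\eta \in \mathbb{R}$.
Initial data: $u(\eta,0) = w(\eta,0) = 3 \sin(\eta) + 2 \sin(3 \eta) + \sin(4 \eta)$.
On $\eta \in \mathbb{R}$ each mode satisfies $(\sin(n\eta))'' = -n^2 \sin(n\eta)$, so $e^{-n^2\sigma} \sin(n\eta)$ solves the heat equation; by superposition $u(\eta,\sigma) = \sum c_n e^{-n^2\sigma} \sin(n\eta)$.
Reading off the coefficients: $c_1=3, c_3=2, c_4=1$, so $u(\eta,\sigma) = 3 e^{-\sigma} \sin(\eta) + 2 e^{-9 \sigma} \sin(3 \eta) + e^{-16 \sigma} \sin(4 \eta)$.
Substituting back $\eta = \xi - 2t$, $\sigma = t$: $w(\xi,t) = u(\xi - 2t, t)$.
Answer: $w(\xi, t) = 3 e^{-t} \sin(\xi - 2 t) + 2 e^{-9 t} \sin(3 \xi - 6 t) + e^{-16 t} \sin(4 \xi - 8 t)$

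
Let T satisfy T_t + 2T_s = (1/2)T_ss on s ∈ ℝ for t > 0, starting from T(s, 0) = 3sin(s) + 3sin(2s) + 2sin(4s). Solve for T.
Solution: Change to a moving frame: let η = s - 2t, σ = t and write T(s,t) = u(η,σ).
By the chain rule T_t = u_σ - 2u_η, T_s = u_η, T_ss = u_ηη.
Then T_t + 2T_s = u_σ: the advection term cancels and the PDE becomes the heat equation u_σ = (1/2)u_ηη on η ∈ ℝ.
Initial data: u(η,0) = T(η,0) = 3sin(η) + 3sin(2η) + 2sin(4η).
On η ∈ ℝ each mode satisfies (sin(nη))″ = -n² sin(nη), so exp(-n²σ/2) sin(nη) solves the heat equation; by superposition u(η,σ) = Σ c_n exp(-n²σ/2) sin(nη).
Reading off the coefficients: c_1=3, c_2=3, c_4=2, so u(η,σ) = 3exp(-2σ)sin(2η) + 2exp(-8σ)sin(4η) + 3exp(-σ/2)sin(η).
Substituting back η = s - 2t, σ = t: T(s,t) = u(s - 2t, t).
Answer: T(s, t) = 3exp(-2t)sin(2s - 4t) + 2exp(-8t)sin(4s - 8t) + 3exp(-t/2)sin(s - 2t)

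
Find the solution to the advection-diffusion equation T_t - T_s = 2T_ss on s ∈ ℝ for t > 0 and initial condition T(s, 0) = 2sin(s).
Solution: Moving frame: η = s + t, σ = t, T = u(η,σ), so T_t = u_σ + u_η and T_ss = u_ηη.
Hence T_t - T_s = u_σ and the PDE becomes the heat equation u_σ = 2u_ηη on η ∈ ℝ.
Initial data: u(η,0) = T(η,0) = 2sin(η). Each mode sin(nη) decays as exp(-2n²σ) on ℝ, so u(η,σ) = Σ c_n exp(-2n²σ) sin(nη) with c_1=2: u(η,σ) = 2exp(-2σ)sin(η).
Substituting back: T(s,t) = u(s + t, t).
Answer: T(s, t) = 2exp(-2t)sin(s + t)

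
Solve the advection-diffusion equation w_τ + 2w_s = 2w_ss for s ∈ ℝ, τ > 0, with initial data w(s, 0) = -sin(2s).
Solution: Moving frame: η = s - 2τ, σ = τ, w = u(η,σ), so w_τ = u_σ - 2u_η and w_ss = u_ηη.
Hence w_τ + 2w_s = u_σ and the PDE becomes the heat equation u_σ = 2u_ηη on η ∈ ℝ.
Initial data: u(η,0) = w(η,0) = -sin(2η). Each mode sin(nη) decays as exp(-2n²σ) on ℝ, so u(η,σ) = Σ c_n exp(-2n²σ) sin(nη) with c_2=-1: u(η,σ) = -exp(-8σ)sin(2η).
Substituting back: w(s,τ) = u(s - 2τ, τ).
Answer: w(s, τ) = -exp(-8τ)sin(2s - 4τ)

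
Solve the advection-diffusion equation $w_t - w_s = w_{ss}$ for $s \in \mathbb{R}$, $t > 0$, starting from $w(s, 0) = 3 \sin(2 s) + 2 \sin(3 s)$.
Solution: Moving frame: $\eta = s + t$, $\sigma = t$, $w = u(\eta,\sigma)$, so $w_t = u_{\sigma} + u_{\eta}$ and $w_{ss} = u_{\eta\eta}$.
Hence $w_t - w_s = u_{\sigma}$ and the PDE becomes the heat equation $u_{\sigma} = u_{\eta\eta}$ on $\eta \in \mathbb{R}$.
Initial data: $u(\eta,0) = w(\eta,0) = 3 \sin(2 \eta) + 2 \sin(3 \eta)$. Each mode $\sin(n\eta)$ decays as $e^{-n^2\sigma}$ on $\mathbb{R}$, so $u(\eta,\sigma) = \sum c_n e^{-n^2\sigma} \sin(n\eta)$ with $c_2=3, c_3=2$: $u(\eta,\sigma) = 3 e^{-4 \sigma} \sin(2 \eta) + 2 e^{-9 \sigma} \sin(3 \eta)$.
Substituting back: $w(s,t) = u(s + t, t)$.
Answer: $w(s, t) = 3 e^{-4 t} \sin(2 s + 2 t) + 2 e^{-9 t} \sin(3 s + 3 t)$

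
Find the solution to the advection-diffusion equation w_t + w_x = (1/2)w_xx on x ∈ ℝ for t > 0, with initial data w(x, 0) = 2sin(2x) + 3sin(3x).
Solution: Change to a moving frame: let η = x - t, σ = t and write w(x,t) = u(η,σ).
By the chain rule w_t = u_σ - u_η, w_x = u_η, w_xx = u_ηη.
Then w_t + w_x = u_σ: the advection term cancels and the PDE becomes the heat equation u_σ = (1/2)u_ηη on η ∈ ℝ.
Initial data: u(η,0) = w(η,0) = 2sin(2η) + 3sin(3η).
On η ∈ ℝ each mode satisfies (sin(nη))″ = -n² sin(nη), so exp(-n²σ/2) sin(nη) solves the heat equation; by superposition u(η,σ) = Σ c_n exp(-n²σ/2) sin(nη).
Reading off the coefficients: c_2=2, c_3=3, so u(η,σ) = 2exp(-2σ)sin(2η) + 3exp(-9σ/2)sin(3η).
Substituting back η = x - t, σ = t: w(x,t) = u(x - t, t).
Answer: w(x, t) = -2exp(-2t)sin(2t - 2x) - 3exp(-9t/2)sin(3t - 3x)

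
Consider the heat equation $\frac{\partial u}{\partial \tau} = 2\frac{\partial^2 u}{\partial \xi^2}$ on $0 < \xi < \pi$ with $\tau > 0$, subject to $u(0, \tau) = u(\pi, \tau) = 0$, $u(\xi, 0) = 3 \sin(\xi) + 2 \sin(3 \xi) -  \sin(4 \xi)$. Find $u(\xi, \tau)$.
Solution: Separating variables: $u = \sum c_n e^{-2n^2\tau} \sin(n\xi)$. From $u(\xi,0) = 3 \sin(\xi) + 2 \sin(3 \xi) - \sin(4 \xi)$: $c_1=3, c_3=2, c_4=-1$.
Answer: $u(\xi, \tau) = 3 e^{-2 \tau} \sin(\xi) + 2 e^{-18 \tau} \sin(3 \xi) -  e^{-32 \tau} \sin(4 \xi)$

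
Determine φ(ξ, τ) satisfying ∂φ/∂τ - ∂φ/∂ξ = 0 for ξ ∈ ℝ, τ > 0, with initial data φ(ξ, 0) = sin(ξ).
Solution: By characteristics (dξ/dτ = -1), φ(ξ,τ) = f(ξ + τ) with f = φ(·, 0).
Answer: φ(ξ, τ) = sin(ξ + τ)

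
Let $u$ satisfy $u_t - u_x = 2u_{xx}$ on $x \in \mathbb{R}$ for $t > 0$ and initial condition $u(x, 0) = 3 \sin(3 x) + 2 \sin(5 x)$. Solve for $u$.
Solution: Change to a moving frame: let $\eta = x + t$, $\sigma = t$ and write $u(x,t) = w(\eta,\sigma)$.
By the chain rule $u_t = w_{\sigma} + w_{\eta}$, $u_x = w_{\eta}$, $u_{xx} = w_{\eta\eta}$.
Then $u_t - u_x = w_{\sigma}$: the advection term cancels and the PDE becomes the heat equation $w_{\sigma} = 2w_{\eta\eta}$ on $\eta \in \mathbb{R}$.
Initial data: $w(\eta,0) = u(\eta,0) = 3 \sin(3 \eta) + 2 \sin(5 \eta)$.
On $\eta \in \mathbb{R}$ each mode satisfies $(\sin(n\eta))'' = -n^2 \sin(n\eta)$, so $e^{-2n^2\sigma} \sin(n\eta)$ solves the heat equation; by superposition $w(\eta,\sigma) = \sum c_n e^{-2n^2\sigma} \sin(n\eta)$.
Reading off the coefficients: $c_3=3, c_5=2$, so $w(\eta,\sigma) = 3 e^{-18 \sigma} \sin(3 \eta) + 2 e^{-50 \sigma} \sin(5 \eta)$.
Substituting back $\eta = x + t$, $\sigma = t$: $u(x,t) = w(x + t, t)$.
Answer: $u(x, t) = 3 e^{-18 t} \sin(3 t + 3 x) + 2 e^{-50 t} \sin(5 t + 5 x)$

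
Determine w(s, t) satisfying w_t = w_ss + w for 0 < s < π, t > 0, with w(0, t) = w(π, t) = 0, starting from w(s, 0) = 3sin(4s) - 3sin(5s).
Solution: Substitute w = exp(t)u.
Then w_t = exp(t)(u_t + u), w_ss = exp(t)u_ss; substituting and dividing by exp(t), the lower-order terms cancel: u_t = u_ss (standard heat equation).
Data for u: u(s,0) = w(s,0) = 3sin(4s) - 3sin(5s). The boundary conditions carry over: u(0,t) = u(π,t) = 0.
Separating variables: u = Σ c_n exp(-n²t) sin(ns). From u(s,0) = 3sin(4s) - 3sin(5s): c_4=3, c_5=-3.
So u(s,t) = 3exp(-16t)sin(4s) - 3exp(-25t)sin(5s), and w(s,t) = exp(t)u(s,t).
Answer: w(s, t) = 3exp(-15t)sin(4s) - 3exp(-24t)sin(5s)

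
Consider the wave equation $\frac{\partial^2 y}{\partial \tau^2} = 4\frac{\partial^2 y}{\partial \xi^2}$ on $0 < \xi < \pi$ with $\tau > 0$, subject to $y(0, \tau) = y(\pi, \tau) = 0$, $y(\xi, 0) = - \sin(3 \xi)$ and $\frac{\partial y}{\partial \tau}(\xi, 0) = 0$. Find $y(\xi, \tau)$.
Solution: Separating variables: $y = \sum [A_n \cos(\omega_n \tau) + B_n \sin(\omega_n \tau)] \sin(n\xi)$, $\omega_n = 2n$. From ICs: $A_3=-1$.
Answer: $y(\xi, \tau) = - \sin(3 \xi) \cos(6 \tau)$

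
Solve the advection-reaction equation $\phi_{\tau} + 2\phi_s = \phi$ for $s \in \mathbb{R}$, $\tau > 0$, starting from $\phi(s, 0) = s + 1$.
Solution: Substitute $\phi = e^{\tau}u$.
Then $\phi_{\tau} = e^{\tau}(u_{\tau} + u)$, $\phi_s = e^{\tau}u_s$; substituting and dividing by $e^{\tau}$, the lower-order terms cancel: $u_{\tau} + 2u_s = 0$ (standard advection equation).
Data for $u$: $u(s,0) = \phi(s,0) = s + 1$.
By characteristics ($ds/d\tau = 2$), $u(s,\tau) = f(s - 2\tau)$ with $f = u( \cdot , 0)$.
So $u(s,\tau) = s - 2 \tau + 1$, and $\phi(s,\tau) = e^{\tau}u(s,\tau)$.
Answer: $\phi(s, \tau) = -2 \tau e^{\tau} + s e^{\tau} + e^{\tau}$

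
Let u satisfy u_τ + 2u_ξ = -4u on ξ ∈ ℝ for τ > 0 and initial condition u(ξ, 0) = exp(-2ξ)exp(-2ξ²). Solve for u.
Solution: Substitute u = exp(-2ξ)w, i.e. w = exp(2ξ)u.
By the product rule, u_ξ = exp(-2ξ)(w_ξ - 2w), u_τ = exp(-2ξ)w_τ.
Substituting into the PDE and dividing by exp(-2ξ): w_τ + 2(w_ξ - 2w) = -4w.
The lower-order terms cancel, leaving the standard advection equation w_τ + 2w_ξ = 0.
Initial data for w: w(ξ,0) = exp(2ξ)u(ξ,0) = exp(-2ξ²).
Solve for w:
  By method of characteristics (waves move right with speed 2):
  Along characteristics ξ - 2τ = const, w is constant, so w(ξ,τ) = f(ξ - 2τ) with f = w(·, 0).
Hence w(ξ,τ) = exp(-2(ξ - 2τ)²).
Transform back: u(ξ,τ) = exp(-2ξ)w(ξ,τ).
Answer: u(ξ, τ) = exp(-2ξ)exp(-2(ξ - 2τ)²)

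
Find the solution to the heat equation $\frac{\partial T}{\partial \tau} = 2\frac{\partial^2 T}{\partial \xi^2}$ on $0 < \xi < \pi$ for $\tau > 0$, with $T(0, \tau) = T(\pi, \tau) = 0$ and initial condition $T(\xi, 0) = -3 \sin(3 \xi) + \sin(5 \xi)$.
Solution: Using separation of variables $T = X(\xi)G(\tau)$:
Eigenfunctions: $\sin(n\xi)$, $n = 1, 2, 3, \ldots$
General solution: $T(\xi, \tau) = \sum c_n \sin(n\xi) e^{-2n^2 \tau}$
Matching $T(\xi,0) = -3 \sin(3 \xi) + \sin(5 \xi)$ term by term: $c_3=-3, c_5=1$.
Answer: $T(\xi, \tau) = -3 e^{-18 \tau} \sin(3 \xi) + e^{-50 \tau} \sin(5 \xi)$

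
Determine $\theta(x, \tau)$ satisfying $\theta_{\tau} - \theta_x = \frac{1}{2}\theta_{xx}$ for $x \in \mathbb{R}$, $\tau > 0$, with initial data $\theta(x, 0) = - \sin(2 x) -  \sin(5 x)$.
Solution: Moving frame: $\eta = x + \tau$, $\sigma = \tau$, $\theta = u(\eta,\sigma)$, so $\theta_{\tau} = u_{\sigma} + u_{\eta}$ and $\theta_{xx} = u_{\eta\eta}$.
Hence $\theta_{\tau} - \theta_x = u_{\sigma}$ and the PDE becomes the heat equation $u_{\sigma} = \frac{1}{2}u_{\eta\eta}$ on $\eta \in \mathbb{R}$.
Initial data: $u(\eta,0) = \theta(\eta,0) = - \sin(2 \eta) - \sin(5 \eta)$. Each mode $\sin(n\eta)$ decays as $e^{-n^2\sigma/2}$ on $\mathbb{R}$, so $u(\eta,\sigma) = \sum c_n e^{-n^2\sigma/2} \sin(n\eta)$ with $c_2=-1, c_5=-1$: $u(\eta,\sigma) = - e^{-2 \sigma} \sin(2 \eta) - e^{-25 \sigma/2} \sin(5 \eta)$.
Substituting back: $\theta(x,\tau) = u(x + \tau, \tau)$.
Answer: $\theta(x, \tau) = - e^{-2 \tau} \sin(2 \tau + 2 x) -  e^{-25 \tau/2} \sin(5 \tau + 5 x)$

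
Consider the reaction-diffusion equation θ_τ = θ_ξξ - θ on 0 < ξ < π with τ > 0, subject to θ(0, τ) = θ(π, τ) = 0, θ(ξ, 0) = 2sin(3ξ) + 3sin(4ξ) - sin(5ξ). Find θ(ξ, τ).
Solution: Substitute θ = exp(-τ)u.
Then θ_τ = exp(-τ)(u_τ - u), θ_ξξ = exp(-τ)u_ξξ; substituting and dividing by exp(-τ), the lower-order terms cancel: u_τ = u_ξξ (standard heat equation).
Data for u: u(ξ,0) = θ(ξ,0) = 2sin(3ξ) + 3sin(4ξ) - sin(5ξ). The boundary conditions carry over: u(0,τ) = u(π,τ) = 0.
Separating variables: u = Σ c_n exp(-n²τ) sin(nξ). From u(ξ,0) = 2sin(3ξ) + 3sin(4ξ) - sin(5ξ): c_3=2, c_4=3, c_5=-1.
So u(ξ,τ) = 2exp(-9τ)sin(3ξ) + 3exp(-16τ)sin(4ξ) - exp(-25τ)sin(5ξ), and θ(ξ,τ) = exp(-τ)u(ξ,τ).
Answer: θ(ξ, τ) = 2exp(-10τ)sin(3ξ) + 3exp(-17τ)sin(4ξ) - exp(-26τ)sin(5ξ)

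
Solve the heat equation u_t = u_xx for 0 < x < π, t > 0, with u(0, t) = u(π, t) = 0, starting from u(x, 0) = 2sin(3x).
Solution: Using separation of variables u = X(x)T(t):
Eigenfunctions: sin(nx), n = 1, 2, 3, ...
General solution: u(x, t) = Σ c_n sin(nx) exp(-n² t)
Matching u(x,0) = 2sin(3x) term by term: c_3=2.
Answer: u(x, t) = 2exp(-9t)sin(3x)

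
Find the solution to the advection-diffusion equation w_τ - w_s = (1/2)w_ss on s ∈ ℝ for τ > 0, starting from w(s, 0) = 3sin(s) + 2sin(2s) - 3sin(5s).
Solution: Change to a moving frame: let η = s + τ, σ = τ and write w(s,τ) = u(η,σ).
By the chain rule w_τ = u_σ + u_η, w_s = u_η, w_ss = u_ηη.
Then w_τ - w_s = u_σ: the advection term cancels and the PDE becomes the heat equation u_σ = (1/2)u_ηη on η ∈ ℝ.
Initial data: u(η,0) = w(η,0) = 3sin(η) + 2sin(2η) - 3sin(5η).
On η ∈ ℝ each mode satisfies (sin(nη))″ = -n² sin(nη), so exp(-n²σ/2) sin(nη) solves the heat equation; by superposition u(η,σ) = Σ c_n exp(-n²σ/2) sin(nη).
Reading off the coefficients: c_1=3, c_2=2, c_5=-3, so u(η,σ) = 2exp(-2σ)sin(2η) + 3exp(-σ/2)sin(η) - 3exp(-25σ/2)sin(5η).
Substituting back η = s + τ, σ = τ: w(s,τ) = u(s + τ, τ).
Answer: w(s, τ) = 2exp(-2τ)sin(2s + 2τ) + 3exp(-τ/2)sin(s + τ) - 3exp(-25τ/2)sin(5s + 5τ)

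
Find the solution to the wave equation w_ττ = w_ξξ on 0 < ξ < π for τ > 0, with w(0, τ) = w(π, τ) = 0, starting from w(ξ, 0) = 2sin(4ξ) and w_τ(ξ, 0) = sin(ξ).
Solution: Using separation of variables w = X(ξ)T(τ):
Eigenfunctions: sin(nξ), n = 1, 2, 3, ...
General solution: w(ξ, τ) = Σ [A_n cos(n τ) + B_n sin(n τ)] sin(nξ)
From w(ξ,0) = 2sin(4ξ): A_4=2. From w_τ(ξ,0) = sin(ξ), using w_τ(ξ,0) = Σ ω_n B_n sin(nξ) with ω_n = n: B_1 = 1/1 = 1.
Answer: w(ξ, τ) = sin(ξ)sin(τ) + 2sin(4ξ)cos(4τ)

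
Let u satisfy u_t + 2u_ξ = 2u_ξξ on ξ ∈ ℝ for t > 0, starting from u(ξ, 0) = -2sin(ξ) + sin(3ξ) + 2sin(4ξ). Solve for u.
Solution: Moving frame: η = ξ - 2t, σ = t, u = w(η,σ), so u_t = w_σ - 2w_η and u_ξξ = w_ηη.
Hence u_t + 2u_ξ = w_σ and the PDE becomes the heat equation w_σ = 2w_ηη on η ∈ ℝ.
Initial data: w(η,0) = u(η,0) = -2sin(η) + sin(3η) + 2sin(4η). Each mode sin(nη) decays as exp(-2n²σ) on ℝ, so w(η,σ) = Σ c_n exp(-2n²σ) sin(nη) with c_1=-2, c_3=1, c_4=2: w(η,σ) = -2exp(-2σ)sin(η) + exp(-18σ)sin(3η) + 2exp(-32σ)sin(4η).
Substituting back: u(ξ,t) = w(ξ - 2t, t).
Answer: u(ξ, t) = 2exp(-2t)sin(2t - ξ) - exp(-18t)sin(6t - 3ξ) - 2exp(-32t)sin(8t - 4ξ)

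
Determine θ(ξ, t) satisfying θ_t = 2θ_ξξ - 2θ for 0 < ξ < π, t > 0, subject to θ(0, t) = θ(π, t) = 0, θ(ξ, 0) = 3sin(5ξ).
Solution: Substitute θ = exp(-2t)u.
Then θ_t = exp(-2t)(u_t - 2u), θ_ξξ = exp(-2t)u_ξξ; substituting and dividing by exp(-2t), the lower-order terms cancel: u_t = 2u_ξξ (standard heat equation).
Data for u: u(ξ,0) = θ(ξ,0) = 3sin(5ξ). The boundary conditions carry over: u(0,t) = u(π,t) = 0.
Separating variables: u = Σ c_n exp(-2n²t) sin(nξ). From u(ξ,0) = 3sin(5ξ): c_5=3.
So u(ξ,t) = 3exp(-50t)sin(5ξ), and θ(ξ,t) = exp(-2t)u(ξ,t).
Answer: θ(ξ, t) = 3exp(-52t)sin(5ξ)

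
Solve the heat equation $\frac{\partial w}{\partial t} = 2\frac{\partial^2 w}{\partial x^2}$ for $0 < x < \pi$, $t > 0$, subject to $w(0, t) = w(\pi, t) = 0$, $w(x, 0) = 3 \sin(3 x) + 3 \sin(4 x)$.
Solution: Separating variables: $w = \sum c_n e^{-2n^2t} \sin(nx)$. From $w(x,0) = 3 \sin(3 x) + 3 \sin(4 x)$: $c_3=3, c_4=3$.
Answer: $w(x, t) = 3 e^{-18 t} \sin(3 x) + 3 e^{-32 t} \sin(4 x)$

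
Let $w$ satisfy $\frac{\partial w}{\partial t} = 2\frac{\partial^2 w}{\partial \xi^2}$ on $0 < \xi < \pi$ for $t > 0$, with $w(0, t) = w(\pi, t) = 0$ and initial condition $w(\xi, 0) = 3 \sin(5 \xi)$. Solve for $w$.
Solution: Separating variables: $w = \sum c_n e^{-2n^2t} \sin(n\xi)$. From $w(\xi,0) = 3 \sin(5 \xi)$: $c_5=3$.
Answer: $w(\xi, t) = 3 e^{-50 t} \sin(5 \xi)$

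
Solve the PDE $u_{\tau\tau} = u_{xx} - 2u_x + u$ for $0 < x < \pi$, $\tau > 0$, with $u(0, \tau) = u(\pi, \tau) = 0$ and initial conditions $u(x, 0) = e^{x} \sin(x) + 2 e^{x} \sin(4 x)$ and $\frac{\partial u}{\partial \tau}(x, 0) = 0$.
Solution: Substitute $u = e^{x}w$.
Then $u_x = e^{x}(w_x + w)$, $u_{xx} = e^{x}(w_{xx} + 2w_x + w)$, $u_{\tau\tau} = e^{x}w_{\tau\tau}$; substituting and dividing by $e^{x}$, the lower-order terms cancel: $w_{\tau\tau} = w_{xx}$ (standard wave equation).
Data for $w$: $w(x,0) = e^{-x}u(x,0) = \sin(x) + 2 \sin(4 x)$; $w_{\tau}(x,0) = e^{-x}u_{\tau}(x,0) = 0$. The boundary conditions carry over: $w(0,\tau) = w(\pi,\tau) = 0$.
Separating variables: $w = \sum [A_n \cos(\omega_n \tau) + B_n \sin(\omega_n \tau)] \sin(nx)$, $\omega_n = n$. From ICs: $A_1=1, A_4=2$.
So $w(x,\tau) = \sin(x) \cos(\tau) + 2 \sin(4 x) \cos(4 \tau)$, and $u(x,\tau) = e^{x}w(x,\tau)$.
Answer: $u(x, \tau) = e^{x} \sin(x) \cos(\tau) + 2 e^{x} \sin(4 x) \cos(4 \tau)$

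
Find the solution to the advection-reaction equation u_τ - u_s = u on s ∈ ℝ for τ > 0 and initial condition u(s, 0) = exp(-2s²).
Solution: Substitute u = exp(τ)w.
Then u_τ = exp(τ)(w_τ + w), u_s = exp(τ)w_s; substituting and dividing by exp(τ), the lower-order terms cancel: w_τ - w_s = 0 (standard advection equation).
Data for w: w(s,0) = u(s,0) = exp(-2s²).
By characteristics (ds/dτ = -1), w(s,τ) = f(s + τ) with f = w(·, 0).
So w(s,τ) = exp(-2(s + τ)²), and u(s,τ) = exp(τ)w(s,τ).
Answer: u(s, τ) = exp(τ)exp(-2(s + τ)²)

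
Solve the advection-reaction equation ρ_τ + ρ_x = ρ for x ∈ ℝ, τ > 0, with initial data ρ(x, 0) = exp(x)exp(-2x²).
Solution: Substitute ρ = exp(x)u.
Then ρ_x = exp(x)(u_x + u), ρ_τ = exp(x)u_τ; substituting and dividing by exp(x), the lower-order terms cancel: u_τ + u_x = 0 (standard advection equation).
Data for u: u(x,0) = exp(-x)ρ(x,0) = exp(-2x²).
By characteristics (dx/dτ = 1), u(x,τ) = f(x - τ) with f = u(·, 0).
So u(x,τ) = exp(-2(x - τ)²), and ρ(x,τ) = exp(x)u(x,τ).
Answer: ρ(x, τ) = exp(x)exp(-2(x - τ)²)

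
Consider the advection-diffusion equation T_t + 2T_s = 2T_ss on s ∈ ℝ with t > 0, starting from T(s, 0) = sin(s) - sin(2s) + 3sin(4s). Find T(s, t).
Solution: Moving frame: η = s - 2t, σ = t, T = u(η,σ), so T_t = u_σ - 2u_η and T_ss = u_ηη.
Hence T_t + 2T_s = u_σ and the PDE becomes the heat equation u_σ = 2u_ηη on η ∈ ℝ.
Initial data: u(η,0) = T(η,0) = sin(η) - sin(2η) + 3sin(4η). Each mode sin(nη) decays as exp(-2n²σ) on ℝ, so u(η,σ) = Σ c_n exp(-2n²σ) sin(nη) with c_1=1, c_2=-1, c_4=3: u(η,σ) = exp(-2σ)sin(η) - exp(-8σ)sin(2η) + 3exp(-32σ)sin(4η).
Substituting back: T(s,t) = u(s - 2t, t).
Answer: T(s, t) = exp(-2t)sin(s - 2t) - exp(-8t)sin(2s - 4t) + 3exp(-32t)sin(4s - 8t)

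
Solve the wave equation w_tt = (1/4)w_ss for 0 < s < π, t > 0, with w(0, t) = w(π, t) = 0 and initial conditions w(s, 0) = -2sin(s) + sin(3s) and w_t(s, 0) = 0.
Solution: Separating variables: w = Σ [A_n cos(ω_n t) + B_n sin(ω_n t)] sin(ns), ω_n = n/2. From ICs: A_1=-2, A_3=1.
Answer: w(s, t) = -2sin(s)cos(t/2) + sin(3s)cos(3t/2)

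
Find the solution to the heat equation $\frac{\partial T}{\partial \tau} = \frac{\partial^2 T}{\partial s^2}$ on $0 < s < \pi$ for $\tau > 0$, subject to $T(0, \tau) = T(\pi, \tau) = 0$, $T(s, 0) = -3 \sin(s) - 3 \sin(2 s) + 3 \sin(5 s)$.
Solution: Using separation of variables $T = X(s)G(\tau)$:
Eigenfunctions: $\sin(ns)$, $n = 1, 2, 3, \ldots$
General solution: $T(s, \tau) = \sum c_n \sin(ns) e^{-n^2 \tau}$
Matching $T(s,0) = -3 \sin(s) - 3 \sin(2 s) + 3 \sin(5 s)$ term by term: $c_1=-3, c_2=-3, c_5=3$.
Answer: $T(s, \tau) = -3 e^{-\tau} \sin(s) - 3 e^{-4 \tau} \sin(2 s) + 3 e^{-25 \tau} \sin(5 s)$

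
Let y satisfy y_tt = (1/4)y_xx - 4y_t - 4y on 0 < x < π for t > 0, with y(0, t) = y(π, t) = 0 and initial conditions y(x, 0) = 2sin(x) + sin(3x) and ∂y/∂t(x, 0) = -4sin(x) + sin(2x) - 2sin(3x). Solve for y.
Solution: Substitute y = exp(-2t)u, i.e. u = exp(2t)y.
By the product rule, y_t = exp(-2t)(u_t - 2u), y_tt = exp(-2t)(u_tt - 4u_t + 4u), y_xx = exp(-2t)u_xx.
Substituting into the PDE and dividing by exp(-2t): u_tt - 4u_t + 4u = (1/4)u_xx - 4(u_t - 2u) - 4u.
The lower-order terms cancel, leaving the standard wave equation u_tt = (1/4)u_xx.
Initial data for u: u(x,0) = y(x,0) = 2sin(x) + sin(3x); u_t(x,0) = y_t(x,0) + 2y(x,0) = sin(2x). The boundary conditions carry over: u(0,t) = u(π,t) = 0.
Solve for u:
  Using separation of variables u = X(x)T(t):
  Eigenfunctions: sin(nx), n = 1, 2, 3, ...
  General solution: u(x, t) = Σ [A_n cos(n t/2) + B_n sin(n t/2)] sin(nx)
  From u(x,0) = 2sin(x) + sin(3x): A_1=2, A_3=1. From u_t(x,0) = sin(2x), using u_t(x,0) = Σ ω_n B_n sin(nx) with ω_n = n/2: B_2 = 1/1 = 1.
Hence u(x,t) = sin(t)sin(2x) + 2sin(x)cos(t/2) + sin(3x)cos(3t/2).
Transform back: y(x,t) = exp(-2t)u(x,t).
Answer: y(x, t) = exp(-2t)sin(t)sin(2x) + 2exp(-2t)sin(x)cos(t/2) + exp(-2t)sin(3x)cos(3t/2)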